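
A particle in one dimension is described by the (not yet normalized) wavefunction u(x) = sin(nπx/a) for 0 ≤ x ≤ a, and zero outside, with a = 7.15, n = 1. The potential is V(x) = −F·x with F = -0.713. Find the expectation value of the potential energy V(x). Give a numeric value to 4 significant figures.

⟨V⟩ = ∫ V(x)·|u|² dx / ∫|u|² dx.
With sin²θ = (1 − cos2θ)/2 on 0 ≤ x ≤ a: ∫sin²(nπx/a) dx = a/2, ∫x·sin²(nπx/a) dx = a²/4, ∫x²·sin²(nπx/a) dx = a³·(1/6 − 1/(4n²π²)); higher powers xᵏ the same way, integrating xᵏ·cos(2nπx/a) by parts.
State is unnormalized: ∫|u|² dx = 3.5750, and ∫u*·V(x)·u dx = 9.1126, so ⟨V⟩ = 9.1126 / 3.5750.
⟨V⟩ = 2.5490.

2.549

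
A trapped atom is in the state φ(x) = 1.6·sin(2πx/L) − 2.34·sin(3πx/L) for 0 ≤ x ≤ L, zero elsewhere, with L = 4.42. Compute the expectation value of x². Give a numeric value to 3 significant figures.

9.90

⟨x²⟩ = ∫ x²·|φ|² dx / ∫|φ|² dx (integrals over the domain).
On 0 ≤ x ≤ L (j ≠ l): ∫sin²(jπx/L) dx = L/2, ∫sin(jπx/L)·sin(lπx/L) dx = 0; diagonal moments ∫x·sin²(jπx/L) dx = L²/4, ∫x²·sin²(jπx/L) dx = L³·(1/6 − 1/(4j²π²)); cross terms ∫x·sin(jπx/L)·sin(lπx/L) dx = 0 for j + l even and −4jlL²/(π²(j² − l²)²) for j + l odd, ∫x²·sin(jπx/L)·sin(lπx/L) dx = (−1)^(j+l)·4jlL³/(π²(j² − l²)²); higher powers the same way via product-to-sum and parts.
State is unnormalized: ∫|φ|² dx = 17.759, and ∫φ*·x²·φ dx = 175.81, so ⟨x²⟩ = 175.81 / 17.759.
⟨x²⟩ = 9.8999.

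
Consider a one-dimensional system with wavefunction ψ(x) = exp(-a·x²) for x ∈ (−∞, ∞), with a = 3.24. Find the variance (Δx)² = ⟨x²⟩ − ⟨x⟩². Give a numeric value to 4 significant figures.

0.07716

Compute ⟨x⟩ and ⟨x²⟩ separately, then (Δx)² = ⟨x²⟩ − ⟨x⟩².
Gaussian moments: ∫x^(2j)·e^(−2ax²) dx = (2j−1)!!/(4a)^j · √(π/(2a)), odd powers integrate to 0; here √(π/(2a)) = 0.69629.
Normalization: ∫|ψ|² dx = 0.69629.
⟨x⟩ = 0.0000 and ⟨x²⟩ = 0.077160.
(Δx)² = 0.077160 − (0.0000)² = 0.077160.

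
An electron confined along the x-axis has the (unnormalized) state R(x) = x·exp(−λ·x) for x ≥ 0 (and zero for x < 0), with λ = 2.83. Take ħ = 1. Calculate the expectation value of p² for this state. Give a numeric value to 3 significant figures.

p² R = −ħ² d²R/dx²; ⟨p²⟩ = −ħ² ∫ R*·R'' dx / ∫|R|² dx.
Differentiate x·exp(−λ·x) with the product rule; every integrand then reduces to terms xʲ·e^(−2λx) on [0, ∞), with ∫₀^∞ xʲ·e^(−2λx) dx = j!/(2λ)^(j+1).
State is unnormalized: ∫|R|² dx = 0.011030, and ∫R*·(−ħ² R'') dx = 0.088339, so ⟨p²⟩ = 0.088339 / 0.011030.
⟨p²⟩ = 8.0089.

8.01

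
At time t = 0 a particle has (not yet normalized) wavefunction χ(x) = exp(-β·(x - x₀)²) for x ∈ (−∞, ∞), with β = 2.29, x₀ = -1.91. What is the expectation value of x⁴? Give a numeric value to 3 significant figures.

15.7

⟨x⁴⟩ = ∫ x⁴·|χ|² dx / ∫|χ|² dx (integrals over the domain).
Gaussian moments (u = x − x₀): ∫u^(2j)·e^(−2βu²) du = (2j−1)!!/(4β)^j · √(π/(2β)), odd powers integrate to 0; here √(π/(2β)) = 0.82821.
State is unnormalized: ∫|χ|² dx = 0.82821, and ∫χ*·x⁴·χ dx = 13.031, so ⟨x⁴⟩ = 13.031 / 0.82821.
⟨x⁴⟩ = 15.734.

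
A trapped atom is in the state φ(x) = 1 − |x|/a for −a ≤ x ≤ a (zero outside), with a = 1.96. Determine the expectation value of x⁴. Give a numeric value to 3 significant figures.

0.422

⟨x⁴⟩ = ∫ x⁴·|φ|² dx / ∫|φ|² dx (integrals over the domain).
φ is even, so ∫ over [−a, a] = 2∫₀ᵃ with φ = 1 − x/a there: ∫₀ᵃ (1 − x/a)² dx = a/3, ∫₀ᵃ x²(1 − x/a)² dx = a³/30, ∫₀ᵃ x⁴(1 − x/a)² dx = a⁵/105.
State is unnormalized: ∫|φ|² dx = 1.3067, and ∫φ*·x⁴·φ dx = 0.55096, so ⟨x⁴⟩ = 0.55096 / 1.3067.
⟨x⁴⟩ = 0.42165.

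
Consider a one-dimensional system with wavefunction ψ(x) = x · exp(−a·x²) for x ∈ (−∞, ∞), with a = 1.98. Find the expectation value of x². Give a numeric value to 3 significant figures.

⟨x²⟩ = ∫ x²·|ψ|² dx / ∫|ψ|² dx (integrals over the domain).
Expand each integrand as polynomial × e^(−2ax²) and use ∫x^(2j)·e^(−2ax²) dx = (2j−1)!!/(4a)^j · √(π/(2a)), odd powers → 0; here √(π/(2a)) = 0.89069.
State is unnormalized: ∫|ψ|² dx = 0.11246, and ∫ψ*·x²·ψ dx = 0.042599, so ⟨x²⟩ = 0.042599 / 0.11246.
⟨x²⟩ = 0.37879.

0.379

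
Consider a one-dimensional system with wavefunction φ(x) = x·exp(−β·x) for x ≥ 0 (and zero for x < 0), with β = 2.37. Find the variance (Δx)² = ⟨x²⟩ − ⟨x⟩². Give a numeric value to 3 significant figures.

Compute ⟨x⟩ and ⟨x²⟩ separately, then (Δx)² = ⟨x²⟩ − ⟨x⟩².
Every integrand reduces to terms xʲ·e^(−2βx) on [0, ∞); use ∫₀^∞ xʲ·e^(−2βx) dx = j!/(2β)^(j+1).
Normalization: ∫|φ|² dx = 0.018780.
⟨x⟩ = 0.63291 and ⟨x²⟩ = 0.53410.
(Δx)² = 0.53410 − (0.63291)² = 0.13353.

0.134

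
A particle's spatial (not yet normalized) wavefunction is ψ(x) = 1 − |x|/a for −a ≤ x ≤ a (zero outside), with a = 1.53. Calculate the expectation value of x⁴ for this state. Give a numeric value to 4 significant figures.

0.1566

⟨x⁴⟩ = ∫ x⁴·|ψ|² dx / ∫|ψ|² dx (integrals over the domain).
ψ is even, so ∫ over [−a, a] = 2∫₀ᵃ with ψ = 1 − x/a there: ∫₀ᵃ (1 − x/a)² dx = a/3, ∫₀ᵃ x²(1 − x/a)² dx = a³/30, ∫₀ᵃ x⁴(1 − x/a)² dx = a⁵/105.
State is unnormalized: ∫|ψ|² dx = 1.0200, and ∫ψ*·x⁴·ψ dx = 0.15970, so ⟨x⁴⟩ = 0.15970 / 1.0200.
⟨x⁴⟩ = 0.15657.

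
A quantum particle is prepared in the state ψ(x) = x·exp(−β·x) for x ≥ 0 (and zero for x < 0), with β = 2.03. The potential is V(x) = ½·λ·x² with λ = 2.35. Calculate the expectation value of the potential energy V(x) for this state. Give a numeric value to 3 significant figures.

0.855

⟨V⟩ = ∫ V(x)·|ψ|² dx / ∫|ψ|² dx.
Every integrand reduces to terms xʲ·e^(−2βx) on [0, ∞); use ∫₀^∞ xʲ·e^(−2βx) dx = j!/(2β)^(j+1).
State is unnormalized: ∫|ψ|² dx = 0.029885, and ∫ψ*·V(x)·ψ dx = 0.025563, so ⟨V⟩ = 0.025563 / 0.029885.
⟨V⟩ = 0.85540.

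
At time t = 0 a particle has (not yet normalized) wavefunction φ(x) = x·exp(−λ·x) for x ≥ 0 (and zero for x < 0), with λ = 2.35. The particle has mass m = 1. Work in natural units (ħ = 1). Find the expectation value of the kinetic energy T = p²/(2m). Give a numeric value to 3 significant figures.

T = −(ħ²/2m) d²/dx², so ⟨T⟩ = −(ħ²/2m) ∫ φ*·φ'' dx / ∫|φ|² dx; with m = 1.
Differentiate x·exp(−λ·x) with the product rule; every integrand then reduces to terms xʲ·e^(−2λx) on [0, ∞), with ∫₀^∞ xʲ·e^(−2λx) dx = j!/(2λ)^(j+1).
State is unnormalized: ∫|φ|² dx = 0.019264, and ∫φ*·(−ħ²/2m · φ'') dx = 0.053191, so ⟨T⟩ = 0.053191 / 0.019264.
⟨T⟩ = 2.7613.

2.76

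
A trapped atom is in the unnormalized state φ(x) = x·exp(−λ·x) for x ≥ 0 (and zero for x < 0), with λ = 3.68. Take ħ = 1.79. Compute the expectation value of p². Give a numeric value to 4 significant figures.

43.39

p² φ = −ħ² d²φ/dx²; ⟨p²⟩ = −ħ² ∫ φ*·φ'' dx / ∫|φ|² dx.
Differentiate x·exp(−λ·x) with the product rule; every integrand then reduces to terms xʲ·e^(−2λx) on [0, ∞), with ∫₀^∞ xʲ·e^(−2λx) dx = j!/(2λ)^(j+1).
State is unnormalized: ∫|φ|² dx = 0.0050165, and ∫φ*·(−ħ² φ'') dx = 0.21767, so ⟨p²⟩ = 0.21767 / 0.0050165.
⟨p²⟩ = 43.391.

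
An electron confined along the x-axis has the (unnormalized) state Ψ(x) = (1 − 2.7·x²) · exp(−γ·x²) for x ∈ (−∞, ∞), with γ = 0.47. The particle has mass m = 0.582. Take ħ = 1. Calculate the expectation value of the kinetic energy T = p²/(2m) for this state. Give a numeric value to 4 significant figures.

T = −(ħ²/2m) d²/dx², so ⟨T⟩ = −(ħ²/2m) ∫ Ψ*·Ψ'' dx / ∫|Ψ|² dx; with m = 0.582.
Expand each integrand as polynomial × e^(−2γx²) and use ∫x^(2j)·e^(−2γx²) dx = (2j−1)!!/(4γ)^j · √(π/(2γ)), odd powers → 0; here √(π/(2γ)) = 1.8281. Differentiate with the product rule, d/dx e^(−γx²) = −2γx·e^(−γx²).
State is unnormalized: ∫|Ψ|² dx = 7.8892, and ∫Ψ*·(−ħ²/2m · Ψ'') dx = 13.516, so ⟨T⟩ = 13.516 / 7.8892.
⟨T⟩ = 1.7133.

1.713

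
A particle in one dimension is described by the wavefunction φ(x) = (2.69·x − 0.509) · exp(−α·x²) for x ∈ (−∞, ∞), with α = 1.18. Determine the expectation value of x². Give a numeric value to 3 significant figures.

0.574

⟨x²⟩ = ∫ x²·|φ|² dx / ∫|φ|² dx (integrals over the domain).
Expand each integrand as polynomial × e^(−2αx²) and use ∫x^(2j)·e^(−2αx²) dx = (2j−1)!!/(4α)^j · √(π/(2α)), odd powers → 0; here √(π/(2α)) = 1.1538.
State is unnormalized: ∫|φ|² dx = 2.0677, and ∫φ*·x²·φ dx = 1.1876, so ⟨x²⟩ = 1.1876 / 2.0677.
⟨x²⟩ = 0.57434.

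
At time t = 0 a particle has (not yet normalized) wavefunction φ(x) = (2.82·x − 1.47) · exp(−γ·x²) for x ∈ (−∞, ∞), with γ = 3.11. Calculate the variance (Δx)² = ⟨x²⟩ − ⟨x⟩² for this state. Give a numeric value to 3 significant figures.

Compute ⟨x⟩ and ⟨x²⟩ separately, then (Δx)² = ⟨x²⟩ − ⟨x⟩².
Expand each integrand as polynomial × e^(−2γx²) and use ∫x^(2j)·e^(−2γx²) dx = (2j−1)!!/(4γ)^j · √(π/(2γ)), odd powers → 0; here √(π/(2γ)) = 0.71069.
Normalization: ∫|φ|² dx = 1.9900.
⟨x⟩ = -0.23801 and ⟨x²⟩ = 0.11709.
(Δx)² = 0.11709 − (-0.23801)² = 0.060441.

0.0604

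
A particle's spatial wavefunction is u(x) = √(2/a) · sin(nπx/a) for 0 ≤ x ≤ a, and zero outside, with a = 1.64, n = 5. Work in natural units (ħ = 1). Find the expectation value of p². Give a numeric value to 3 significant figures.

p² u = −ħ² d²u/dx²; ⟨p²⟩ = −ħ² ∫ u*·u'' dx.
d/dx sin(nπx/a) = (nπ/a)·cos(nπx/a) and d²/dx² sin(nπx/a) = −(nπ/a)²·sin(nπx/a); on 0 ≤ x ≤ a, ∫sin²(nπx/a) dx = a/2 and ∫sin(nπx/a)·cos(nπx/a) dx = 0.
⟨p²⟩ = 91.739.

91.7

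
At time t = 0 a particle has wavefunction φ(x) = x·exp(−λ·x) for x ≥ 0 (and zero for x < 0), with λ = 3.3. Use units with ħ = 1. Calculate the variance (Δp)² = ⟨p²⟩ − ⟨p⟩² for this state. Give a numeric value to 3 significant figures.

Compute ⟨p⟩ and ⟨p²⟩ separately; (Δp)² = ⟨p²⟩ − ⟨p⟩².
Differentiate x·exp(−λ·x) with the product rule; every integrand then reduces to terms xʲ·e^(−2λx) on [0, ∞), with ∫₀^∞ xʲ·e^(−2λx) dx = j!/(2λ)^(j+1).
Normalization: ∫|φ|² dx = 0.0069566.
⟨p⟩ = 0.0000 and ⟨p²⟩ = 10.890.
(Δp)² = 10.890 − (0.0000)² = 10.890.

10.9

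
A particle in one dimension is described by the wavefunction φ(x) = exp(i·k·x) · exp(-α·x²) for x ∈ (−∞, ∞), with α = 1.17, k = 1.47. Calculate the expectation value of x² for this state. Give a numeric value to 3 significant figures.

0.214

⟨x²⟩ = ∫ x²·|φ|² dx / ∫|φ|² dx (integrals over the domain).
Gaussian moments: ∫x^(2j)·e^(−2αx²) dx = (2j−1)!!/(4α)^j · √(π/(2α)), odd powers integrate to 0; here √(π/(2α)) = 1.1587.
State is unnormalized: ∫|φ|² dx = 1.1587, and ∫φ*·x²·φ dx = 0.24758, so ⟨x²⟩ = 0.24758 / 1.1587.
⟨x²⟩ = 0.21368.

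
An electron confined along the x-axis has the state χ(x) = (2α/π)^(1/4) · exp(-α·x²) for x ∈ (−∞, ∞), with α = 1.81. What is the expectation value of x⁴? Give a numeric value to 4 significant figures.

0.05723

⟨x⁴⟩ = ∫ x⁴·|χ|² dx (integrals over the domain).
Gaussian moments: ∫x^(2j)·e^(−2αx²) dx = (2j−1)!!/(4α)^j · √(π/(2α)), odd powers integrate to 0; here √(π/(2α)) = 0.93158.
⟨x⁴⟩ = 0.057233.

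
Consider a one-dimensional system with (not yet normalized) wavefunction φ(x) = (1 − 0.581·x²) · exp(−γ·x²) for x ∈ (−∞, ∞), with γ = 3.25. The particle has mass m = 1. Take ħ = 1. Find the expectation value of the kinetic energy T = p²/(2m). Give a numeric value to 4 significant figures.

1.956

T = −(ħ²/2m) d²/dx², so ⟨T⟩ = −(ħ²/2m) ∫ φ*·φ'' dx / ∫|φ|² dx; with m = 1.
Expand each integrand as polynomial × e^(−2γx²) and use ∫x^(2j)·e^(−2γx²) dx = (2j−1)!!/(4γ)^j · √(π/(2γ)), odd powers → 0; here √(π/(2γ)) = 0.69521. Differentiate with the product rule, d/dx e^(−γx²) = −2γx·e^(−γx²).
State is unnormalized: ∫|φ|² dx = 0.63724, and ∫φ*·(−ħ²/2m · φ'') dx = 1.2465, so ⟨T⟩ = 1.2465 / 0.63724.
⟨T⟩ = 1.9561.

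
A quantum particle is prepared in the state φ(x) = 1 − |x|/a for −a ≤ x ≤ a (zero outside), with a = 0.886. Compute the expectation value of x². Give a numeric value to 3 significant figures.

0.0785

⟨x²⟩ = ∫ x²·|φ|² dx / ∫|φ|² dx (integrals over the domain).
φ is even, so ∫ over [−a, a] = 2∫₀ᵃ with φ = 1 − x/a there: ∫₀ᵃ (1 − x/a)² dx = a/3, ∫₀ᵃ x²(1 − x/a)² dx = a³/30, ∫₀ᵃ x⁴(1 − x/a)² dx = a⁵/105.
State is unnormalized: ∫|φ|² dx = 0.59067, and ∫φ*·x²·φ dx = 0.046367, so ⟨x²⟩ = 0.046367 / 0.59067.
⟨x²⟩ = 0.078500.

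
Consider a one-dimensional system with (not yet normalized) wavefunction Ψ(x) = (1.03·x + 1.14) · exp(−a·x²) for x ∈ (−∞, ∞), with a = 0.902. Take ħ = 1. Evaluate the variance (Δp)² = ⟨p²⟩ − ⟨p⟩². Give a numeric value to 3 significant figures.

1.23

Compute ⟨p⟩ and ⟨p²⟩ separately; (Δp)² = ⟨p²⟩ − ⟨p⟩².
Expand each integrand as polynomial × e^(−2ax²) and use ∫x^(2j)·e^(−2ax²) dx = (2j−1)!!/(4a)^j · √(π/(2a)), odd powers → 0; here √(π/(2a)) = 1.3196. Differentiate with the product rule, d/dx e^(−ax²) = −2ax·e^(−ax²).
Normalization: ∫|Ψ|² dx = 2.1030.
⟨p⟩ = 0.0000 and ⟨p²⟩ = 1.2349.
(Δp)² = 1.2349 − (0.0000)² = 1.2349.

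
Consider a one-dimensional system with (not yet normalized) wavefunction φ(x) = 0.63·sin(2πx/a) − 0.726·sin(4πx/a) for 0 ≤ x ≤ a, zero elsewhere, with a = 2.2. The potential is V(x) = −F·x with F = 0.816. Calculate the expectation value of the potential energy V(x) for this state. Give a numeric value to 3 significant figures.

-0.898

⟨V⟩ = ∫ V(x)·|φ|² dx / ∫|φ|² dx.
On 0 ≤ x ≤ a (j ≠ l): ∫sin²(jπx/a) dx = a/2, ∫sin(jπx/a)·sin(lπx/a) dx = 0; diagonal moments ∫x·sin²(jπx/a) dx = a²/4, ∫x²·sin²(jπx/a) dx = a³·(1/6 − 1/(4j²π²)); cross terms ∫x·sin(jπx/a)·sin(lπx/a) dx = 0 for j + l even and −4jla²/(π²(j² − l²)²) for j + l odd, ∫x²·sin(jπx/a)·sin(lπx/a) dx = (−1)^(j+l)·4jla³/(π²(j² − l²)²); higher powers the same way via product-to-sum and parts.
State is unnormalized: ∫|φ|² dx = 1.0164, and ∫φ*·V(x)·φ dx = -0.91230, so ⟨V⟩ = -0.91230 / 1.0164.
⟨V⟩ = -0.89760.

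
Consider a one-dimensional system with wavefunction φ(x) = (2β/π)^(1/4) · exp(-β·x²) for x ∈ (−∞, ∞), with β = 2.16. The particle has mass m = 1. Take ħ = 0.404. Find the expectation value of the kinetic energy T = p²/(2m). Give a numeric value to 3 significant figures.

0.176

T = −(ħ²/2m) d²/dx², so ⟨T⟩ = −(ħ²/2m) ∫ φ*·φ'' dx; with m = 1.
Gaussian moments: ∫x^(2j)·e^(−2βx²) dx = (2j−1)!!/(4β)^j · √(π/(2β)), odd powers integrate to 0; here √(π/(2β)) = 0.85277. Derivatives: d/dx e^(−βx²) = −2βx·e^(−βx²), d²/dx² e^(−βx²) = (4β²x² − 2β)·e^(−βx²).
⟨T⟩ = 0.17627.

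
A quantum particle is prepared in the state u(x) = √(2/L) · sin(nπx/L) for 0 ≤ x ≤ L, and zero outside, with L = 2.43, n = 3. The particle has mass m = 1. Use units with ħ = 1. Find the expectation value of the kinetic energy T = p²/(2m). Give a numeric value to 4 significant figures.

7.521

T = −(ħ²/2m) d²/dx², so ⟨T⟩ = −(ħ²/2m) ∫ u*·u'' dx; with m = 1.
d/dx sin(nπx/L) = (nπ/L)·cos(nπx/L) and d²/dx² sin(nπx/L) = −(nπ/L)²·sin(nπx/L); on 0 ≤ x ≤ L, ∫sin²(nπx/L) dx = L/2 and ∫sin(nπx/L)·cos(nπx/L) dx = 0.
⟨T⟩ = 7.5214.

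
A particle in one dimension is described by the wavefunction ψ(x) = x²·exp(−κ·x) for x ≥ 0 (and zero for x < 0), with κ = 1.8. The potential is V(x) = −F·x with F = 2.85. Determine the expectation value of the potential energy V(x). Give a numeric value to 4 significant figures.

-3.958

⟨V⟩ = ∫ V(x)·|ψ|² dx / ∫|ψ|² dx.
Every integrand reduces to terms xʲ·e^(−2κx) on [0, ∞); use ∫₀^∞ xʲ·e^(−2κx) dx = j!/(2κ)^(j+1).
State is unnormalized: ∫|ψ|² dx = 0.039692, and ∫ψ*·V(x)·ψ dx = -0.15711, so ⟨V⟩ = -0.15711 / 0.039692.
⟨V⟩ = -3.9583.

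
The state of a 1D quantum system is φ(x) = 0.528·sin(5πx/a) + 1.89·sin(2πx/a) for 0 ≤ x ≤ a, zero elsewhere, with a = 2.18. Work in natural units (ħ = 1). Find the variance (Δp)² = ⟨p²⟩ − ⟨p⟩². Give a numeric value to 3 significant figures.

Compute ⟨p⟩ and ⟨p²⟩ separately; (Δp)² = ⟨p²⟩ − ⟨p⟩².
d²/dx² sin(jπx/a) = −(jπ/a)²·sin(jπx/a); on 0 ≤ x ≤ a, ∫sin²(jπx/a) dx = a/2 and ∫sin(jπx/a)·sin(lπx/a) dx = 0 for j ≠ l, so only diagonal terms survive in ∫|φ|² and ∫φ·φ″; ∫φ·φ′ dx = [φ²/2] between the walls = 0.
Normalization: ∫|φ|² dx = 4.1975.
⟨p⟩ = 0.0000 and ⟨p²⟩ = 11.464.
(Δp)² = 11.464 − (0.0000)² = 11.464.

11.5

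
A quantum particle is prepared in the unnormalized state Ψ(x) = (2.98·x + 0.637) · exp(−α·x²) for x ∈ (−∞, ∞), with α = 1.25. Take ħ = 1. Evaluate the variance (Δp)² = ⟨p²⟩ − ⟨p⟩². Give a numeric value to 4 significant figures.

Compute ⟨p⟩ and ⟨p²⟩ separately; (Δp)² = ⟨p²⟩ − ⟨p⟩².
Expand each integrand as polynomial × e^(−2αx²) and use ∫x^(2j)·e^(−2αx²) dx = (2j−1)!!/(4α)^j · √(π/(2α)), odd powers → 0; here √(π/(2α)) = 1.1210. Differentiate with the product rule, d/dx e^(−αx²) = −2αx·e^(−αx²).
Normalization: ∫|Ψ|² dx = 2.4458.
⟨p⟩ = 0.0000 and ⟨p²⟩ = 3.2851.
(Δp)² = 3.2851 − (0.0000)² = 3.2851.

3.285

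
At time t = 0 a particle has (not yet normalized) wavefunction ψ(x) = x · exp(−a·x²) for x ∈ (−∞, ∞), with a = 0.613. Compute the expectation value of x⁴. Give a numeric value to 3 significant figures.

⟨x⁴⟩ = ∫ x⁴·|ψ|² dx / ∫|ψ|² dx (integrals over the domain).
Expand each integrand as polynomial × e^(−2ax²) and use ∫x^(2j)·e^(−2ax²) dx = (2j−1)!!/(4a)^j · √(π/(2a)), odd powers → 0; here √(π/(2a)) = 1.6008.
State is unnormalized: ∫|ψ|² dx = 0.65284, and ∫ψ*·x⁴·ψ dx = 1.6288, so ⟨x⁴⟩ = 1.6288 / 0.65284.
⟨x⁴⟩ = 2.4949.

2.49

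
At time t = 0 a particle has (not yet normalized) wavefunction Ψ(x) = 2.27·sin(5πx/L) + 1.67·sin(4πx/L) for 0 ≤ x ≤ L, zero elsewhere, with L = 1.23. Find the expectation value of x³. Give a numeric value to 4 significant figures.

0.1439

⟨x³⟩ = ∫ x³·|Ψ|² dx / ∫|Ψ|² dx (integrals over the domain).
On 0 ≤ x ≤ L (j ≠ l): ∫sin²(jπx/L) dx = L/2, ∫sin(jπx/L)·sin(lπx/L) dx = 0; diagonal moments ∫x·sin²(jπx/L) dx = L²/4, ∫x²·sin²(jπx/L) dx = L³·(1/6 − 1/(4j²π²)); cross terms ∫x·sin(jπx/L)·sin(lπx/L) dx = 0 for j + l even and −4jlL²/(π²(j² − l²)²) for j + l odd, ∫x²·sin(jπx/L)·sin(lπx/L) dx = (−1)^(j+l)·4jlL³/(π²(j² − l²)²); higher powers the same way via product-to-sum and parts.
State is unnormalized: ∫|Ψ|² dx = 4.8842, and ∫Ψ*·x³·Ψ dx = 0.70300, so ⟨x³⟩ = 0.70300 / 4.8842.
⟨x³⟩ = 0.14393.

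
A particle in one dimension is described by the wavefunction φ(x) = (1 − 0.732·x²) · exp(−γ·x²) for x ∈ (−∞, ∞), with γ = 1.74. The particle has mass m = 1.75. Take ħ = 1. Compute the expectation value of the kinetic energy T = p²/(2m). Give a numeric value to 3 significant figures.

0.778

T = −(ħ²/2m) d²/dx², so ⟨T⟩ = −(ħ²/2m) ∫ φ*·φ'' dx / ∫|φ|² dx; with m = 1.75.
Expand each integrand as polynomial × e^(−2γx²) and use ∫x^(2j)·e^(−2γx²) dx = (2j−1)!!/(4γ)^j · √(π/(2γ)), odd powers → 0; here √(π/(2γ)) = 0.95013. Differentiate with the product rule, d/dx e^(−γx²) = −2γx·e^(−γx²).
State is unnormalized: ∫|φ|² dx = 0.78181, and ∫φ*·(−ħ²/2m · φ'') dx = 0.60828, so ⟨T⟩ = 0.60828 / 0.78181.
⟨T⟩ = 0.77805.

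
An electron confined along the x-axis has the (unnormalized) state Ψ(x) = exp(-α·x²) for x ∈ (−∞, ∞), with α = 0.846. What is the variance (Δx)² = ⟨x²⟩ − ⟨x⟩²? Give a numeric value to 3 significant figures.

Compute ⟨x⟩ and ⟨x²⟩ separately, then (Δx)² = ⟨x²⟩ − ⟨x⟩².
Gaussian moments: ∫x^(2j)·e^(−2αx²) dx = (2j−1)!!/(4α)^j · √(π/(2α)), odd powers integrate to 0; here √(π/(2α)) = 1.3626.
Normalization: ∫|Ψ|² dx = 1.3626.
⟨x⟩ = 0.0000 and ⟨x²⟩ = 0.29551.
(Δx)² = 0.29551 − (0.0000)² = 0.29551.

0.296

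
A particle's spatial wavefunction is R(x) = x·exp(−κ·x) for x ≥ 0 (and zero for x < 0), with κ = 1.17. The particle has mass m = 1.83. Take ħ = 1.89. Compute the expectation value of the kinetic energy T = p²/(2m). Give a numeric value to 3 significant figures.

T = −(ħ²/2m) d²/dx², so ⟨T⟩ = −(ħ²/2m) ∫ R*·R'' dx / ∫|R|² dx; with m = 1.83.
Differentiate x·exp(−κ·x) with the product rule; every integrand then reduces to terms xʲ·e^(−2κx) on [0, ∞), with ∫₀^∞ xʲ·e^(−2κx) dx = j!/(2κ)^(j+1).
State is unnormalized: ∫|R|² dx = 0.15609, and ∫R*·(−ħ²/2m · R'') dx = 0.20854, so ⟨T⟩ = 0.20854 / 0.15609.
⟨T⟩ = 1.3360.

1.34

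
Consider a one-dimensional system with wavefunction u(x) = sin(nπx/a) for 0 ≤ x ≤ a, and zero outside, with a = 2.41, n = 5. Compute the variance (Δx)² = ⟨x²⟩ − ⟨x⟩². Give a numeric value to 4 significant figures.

Compute ⟨x⟩ and ⟨x²⟩ separately, then (Δx)² = ⟨x²⟩ − ⟨x⟩².
With sin²θ = (1 − cos2θ)/2 on 0 ≤ x ≤ a: ∫sin²(nπx/a) dx = a/2, ∫x·sin²(nπx/a) dx = a²/4, ∫x²·sin²(nπx/a) dx = a³·(1/6 − 1/(4n²π²)); higher powers xᵏ the same way, integrating xᵏ·cos(2nπx/a) by parts.
Normalization: ∫|u|² dx = 1.2050.
⟨x⟩ = 1.2050 and ⟨x²⟩ = 1.9243.
(Δx)² = 1.9243 − (1.2050)² = 0.47224.

0.4722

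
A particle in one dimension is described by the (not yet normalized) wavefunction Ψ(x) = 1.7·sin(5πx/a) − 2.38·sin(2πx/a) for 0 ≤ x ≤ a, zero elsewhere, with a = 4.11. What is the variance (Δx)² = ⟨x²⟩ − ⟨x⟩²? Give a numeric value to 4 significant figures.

Compute ⟨x⟩ and ⟨x²⟩ separately, then (Δx)² = ⟨x²⟩ − ⟨x⟩².
On 0 ≤ x ≤ a (j ≠ l): ∫sin²(jπx/a) dx = a/2, ∫sin(jπx/a)·sin(lπx/a) dx = 0; diagonal moments ∫x·sin²(jπx/a) dx = a²/4, ∫x²·sin²(jπx/a) dx = a³·(1/6 − 1/(4j²π²)); cross terms ∫x·sin(jπx/a)·sin(lπx/a) dx = 0 for j + l even and −4jla²/(π²(j² − l²)²) for j + l odd, ∫x²·sin(jπx/a)·sin(lπx/a) dx = (−1)^(j+l)·4jla³/(π²(j² − l²)²); higher powers the same way via product-to-sum and parts.
Normalization: ∫|Ψ|² dx = 17.579.
⟨x⟩ = 2.1265 and ⟨x²⟩ = 5.7712.
(Δx)² = 5.7712 − (2.1265)² = 1.2493.

1.249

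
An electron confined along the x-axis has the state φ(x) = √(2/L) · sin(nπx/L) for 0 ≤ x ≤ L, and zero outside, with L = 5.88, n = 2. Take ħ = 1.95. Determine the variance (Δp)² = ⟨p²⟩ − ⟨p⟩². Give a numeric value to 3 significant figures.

Compute ⟨p⟩ and ⟨p²⟩ separately; (Δp)² = ⟨p²⟩ − ⟨p⟩².
d/dx sin(nπx/L) = (nπ/L)·cos(nπx/L) and d²/dx² sin(nπx/L) = −(nπ/L)²·sin(nπx/L); on 0 ≤ x ≤ L, ∫sin²(nπx/L) dx = L/2 and ∫sin(nπx/L)·cos(nπx/L) dx = 0.
⟨p⟩ = 0.0000 and ⟨p²⟩ = 4.3418.
(Δp)² = 4.3418 − (0.0000)² = 4.3418.

4.34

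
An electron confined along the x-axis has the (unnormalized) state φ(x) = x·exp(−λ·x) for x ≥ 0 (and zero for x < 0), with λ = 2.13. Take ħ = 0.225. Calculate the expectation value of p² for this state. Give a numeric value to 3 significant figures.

0.230

p² φ = −ħ² d²φ/dx²; ⟨p²⟩ = −ħ² ∫ φ*·φ'' dx / ∫|φ|² dx.
Differentiate x·exp(−λ·x) with the product rule; every integrand then reduces to terms xʲ·e^(−2λx) on [0, ∞), with ∫₀^∞ xʲ·e^(−2λx) dx = j!/(2λ)^(j+1).
State is unnormalized: ∫|φ|² dx = 0.025870, and ∫φ*·(−ħ² φ'') dx = 0.0059419, so ⟨p²⟩ = 0.0059419 / 0.025870.
⟨p²⟩ = 0.22968.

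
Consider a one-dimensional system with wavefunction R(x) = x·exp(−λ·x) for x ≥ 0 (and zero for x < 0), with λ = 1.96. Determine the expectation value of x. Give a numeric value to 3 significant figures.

0.765

⟨x⟩ = ∫ x·|R|² dx / ∫|R|² dx (integrals over the domain).
Every integrand reduces to terms xʲ·e^(−2λx) on [0, ∞); use ∫₀^∞ xʲ·e^(−2λx) dx = j!/(2λ)^(j+1).
State is unnormalized: ∫|R|² dx = 0.033203, and ∫R*·x·R dx = 0.025410, so ⟨x⟩ = 0.025410 / 0.033203.
⟨x⟩ = 0.76531.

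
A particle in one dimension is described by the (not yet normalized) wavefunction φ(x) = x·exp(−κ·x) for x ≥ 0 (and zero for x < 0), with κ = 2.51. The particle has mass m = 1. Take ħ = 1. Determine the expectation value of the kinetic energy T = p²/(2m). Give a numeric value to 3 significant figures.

T = −(ħ²/2m) d²/dx², so ⟨T⟩ = −(ħ²/2m) ∫ φ*·φ'' dx / ∫|φ|² dx; with m = 1.
Differentiate x·exp(−κ·x) with the product rule; every integrand then reduces to terms xʲ·e^(−2κx) on [0, ∞), with ∫₀^∞ xʲ·e^(−2κx) dx = j!/(2κ)^(j+1).
State is unnormalized: ∫|φ|² dx = 0.015810, and ∫φ*·(−ħ²/2m · φ'') dx = 0.049801, so ⟨T⟩ = 0.049801 / 0.015810.
⟨T⟩ = 3.1501.

3.15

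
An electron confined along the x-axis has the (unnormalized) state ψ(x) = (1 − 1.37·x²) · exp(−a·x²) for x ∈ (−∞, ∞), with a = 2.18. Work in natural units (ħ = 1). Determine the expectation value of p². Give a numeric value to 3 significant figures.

4.27

p² ψ = −ħ² d²ψ/dx²; ⟨p²⟩ = −ħ² ∫ ψ*·ψ'' dx / ∫|ψ|² dx.
Expand each integrand as polynomial × e^(−2ax²) and use ∫x^(2j)·e^(−2ax²) dx = (2j−1)!!/(4a)^j · √(π/(2a)), odd powers → 0; here √(π/(2a)) = 0.84885. Differentiate with the product rule, d/dx e^(−ax²) = −2ax·e^(−ax²).
State is unnormalized: ∫|ψ|² dx = 0.64498, and ∫ψ*·(−ħ² ψ'') dx = 2.7517, so ⟨p²⟩ = 2.7517 / 0.64498.
⟨p²⟩ = 4.2663.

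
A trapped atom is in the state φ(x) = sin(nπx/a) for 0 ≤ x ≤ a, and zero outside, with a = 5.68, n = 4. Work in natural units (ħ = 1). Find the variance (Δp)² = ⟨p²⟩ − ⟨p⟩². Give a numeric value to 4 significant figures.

4.895

Compute ⟨p⟩ and ⟨p²⟩ separately; (Δp)² = ⟨p²⟩ − ⟨p⟩².
d/dx sin(nπx/a) = (nπ/a)·cos(nπx/a) and d²/dx² sin(nπx/a) = −(nπ/a)²·sin(nπx/a); on 0 ≤ x ≤ a, ∫sin²(nπx/a) dx = a/2 and ∫sin(nπx/a)·cos(nπx/a) dx = 0.
Normalization: ∫|φ|² dx = 2.8400.
⟨p⟩ = 0.0000 and ⟨p²⟩ = 4.8947.
(Δp)² = 4.8947 − (0.0000)² = 4.8947.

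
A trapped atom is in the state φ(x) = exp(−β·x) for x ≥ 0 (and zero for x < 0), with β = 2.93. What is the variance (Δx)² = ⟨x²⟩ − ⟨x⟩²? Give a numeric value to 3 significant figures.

Compute ⟨x⟩ and ⟨x²⟩ separately, then (Δx)² = ⟨x²⟩ − ⟨x⟩².
Every integrand reduces to terms xʲ·e^(−2βx) on [0, ∞); use ∫₀^∞ xʲ·e^(−2βx) dx = j!/(2β)^(j+1).
Normalization: ∫|φ|² dx = 0.17065.
⟨x⟩ = 0.17065 and ⟨x²⟩ = 0.058242.
(Δx)² = 0.058242 − (0.17065)² = 0.029121.

0.0291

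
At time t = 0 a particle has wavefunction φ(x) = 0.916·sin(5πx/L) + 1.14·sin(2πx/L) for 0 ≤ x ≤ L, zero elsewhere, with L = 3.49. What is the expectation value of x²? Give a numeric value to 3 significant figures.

3.74

⟨x²⟩ = ∫ x²·|φ|² dx / ∫|φ|² dx (integrals over the domain).
On 0 ≤ x ≤ L (j ≠ l): ∫sin²(jπx/L) dx = L/2, ∫sin(jπx/L)·sin(lπx/L) dx = 0; diagonal moments ∫x·sin²(jπx/L) dx = L²/4, ∫x²·sin²(jπx/L) dx = L³·(1/6 − 1/(4j²π²)); cross terms ∫x·sin(jπx/L)·sin(lπx/L) dx = 0 for j + l even and −4jlL²/(π²(j² − l²)²) for j + l odd, ∫x²·sin(jπx/L)·sin(lπx/L) dx = (−1)^(j+l)·4jlL³/(π²(j² − l²)²); higher powers the same way via product-to-sum and parts.
State is unnormalized: ∫|φ|² dx = 3.7320, and ∫φ*·x²·φ dx = 13.950, so ⟨x²⟩ = 13.950 / 3.7320.
⟨x²⟩ = 3.7380.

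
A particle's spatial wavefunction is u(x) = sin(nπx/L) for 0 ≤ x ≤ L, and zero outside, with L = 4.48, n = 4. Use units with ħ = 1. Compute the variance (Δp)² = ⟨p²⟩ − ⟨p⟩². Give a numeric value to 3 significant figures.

Compute ⟨p⟩ and ⟨p²⟩ separately; (Δp)² = ⟨p²⟩ − ⟨p⟩².
d/dx sin(nπx/L) = (nπ/L)·cos(nπx/L) and d²/dx² sin(nπx/L) = −(nπ/L)²·sin(nπx/L); on 0 ≤ x ≤ L, ∫sin²(nπx/L) dx = L/2 and ∫sin(nπx/L)·cos(nπx/L) dx = 0.
Normalization: ∫|u|² dx = 2.2400.
⟨p⟩ = 0.0000 and ⟨p²⟩ = 7.8680.
(Δp)² = 7.8680 − (0.0000)² = 7.8680.

7.87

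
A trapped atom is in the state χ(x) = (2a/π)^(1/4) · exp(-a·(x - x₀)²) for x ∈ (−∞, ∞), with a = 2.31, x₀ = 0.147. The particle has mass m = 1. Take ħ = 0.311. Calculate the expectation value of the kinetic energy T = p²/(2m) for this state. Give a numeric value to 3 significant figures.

T = −(ħ²/2m) d²/dx², so ⟨T⟩ = −(ħ²/2m) ∫ χ*·χ'' dx; with m = 1.
Gaussian moments (u = x − x₀): ∫u^(2j)·e^(−2au²) du = (2j−1)!!/(4a)^j · √(π/(2a)), odd powers integrate to 0; here √(π/(2a)) = 0.82462. Derivatives: d/dx e^(−au²) = −2au·e^(−au²), d²/dx² e^(−au²) = (4a²u² − 2a)·e^(−au²).
⟨T⟩ = 0.11171.

0.112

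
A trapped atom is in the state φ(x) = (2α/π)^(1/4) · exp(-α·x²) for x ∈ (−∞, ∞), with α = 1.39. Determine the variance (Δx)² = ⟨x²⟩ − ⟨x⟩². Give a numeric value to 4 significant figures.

Compute ⟨x⟩ and ⟨x²⟩ separately, then (Δx)² = ⟨x²⟩ − ⟨x⟩².
Gaussian moments: ∫x^(2j)·e^(−2αx²) dx = (2j−1)!!/(4α)^j · √(π/(2α)), odd powers integrate to 0; here √(π/(2α)) = 1.0630.
⟨x⟩ = 0.0000 and ⟨x²⟩ = 0.17986.
(Δx)² = 0.17986 − (0.0000)² = 0.17986.

0.1799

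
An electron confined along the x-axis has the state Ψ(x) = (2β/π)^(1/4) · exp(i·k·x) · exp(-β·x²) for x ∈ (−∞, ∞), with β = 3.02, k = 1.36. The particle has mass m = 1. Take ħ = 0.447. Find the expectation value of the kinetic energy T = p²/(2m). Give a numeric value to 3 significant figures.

0.486

T = −(ħ²/2m) d²/dx², so ⟨T⟩ = −(ħ²/2m) ∫ Ψ*·Ψ'' dx; with m = 1.
Gaussian moments: ∫x^(2j)·e^(−2βx²) dx = (2j−1)!!/(4β)^j · √(π/(2β)), odd powers integrate to 0; here √(π/(2β)) = 0.72120. Derivatives: Ψ′ = (ik − 2βx)·Ψ, Ψ″ = ((ik − 2βx)² − 2β)·Ψ; the odd-in-x pieces drop out.
⟨T⟩ = 0.48649.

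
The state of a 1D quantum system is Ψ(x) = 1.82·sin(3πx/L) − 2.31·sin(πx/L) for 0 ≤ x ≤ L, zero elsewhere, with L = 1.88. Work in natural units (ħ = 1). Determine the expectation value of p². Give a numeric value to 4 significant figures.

11.35

p² Ψ = −ħ² d²Ψ/dx²; ⟨p²⟩ = −ħ² ∫ Ψ*·Ψ'' dx / ∫|Ψ|² dx.
d²/dx² sin(jπx/L) = −(jπ/L)²·sin(jπx/L); on 0 ≤ x ≤ L, ∫sin²(jπx/L) dx = L/2 and ∫sin(jπx/L)·sin(lπx/L) dx = 0 for j ≠ l, so only diagonal terms survive in ∫|Ψ|² and ∫Ψ·Ψ″; ∫Ψ·Ψ′ dx = [Ψ²/2] between the walls = 0.
State is unnormalized: ∫|Ψ|² dx = 8.1296, and ∫Ψ*·(−ħ² Ψ'') dx = 92.259, so ⟨p²⟩ = 92.259 / 8.1296.
⟨p²⟩ = 11.349.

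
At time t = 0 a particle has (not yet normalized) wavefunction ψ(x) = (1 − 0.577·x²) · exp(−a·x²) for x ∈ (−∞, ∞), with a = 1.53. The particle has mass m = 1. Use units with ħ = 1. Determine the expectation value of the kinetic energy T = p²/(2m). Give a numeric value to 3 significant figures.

T = −(ħ²/2m) d²/dx², so ⟨T⟩ = −(ħ²/2m) ∫ ψ*·ψ'' dx / ∫|ψ|² dx; with m = 1.
Expand each integrand as polynomial × e^(−2ax²) and use ∫x^(2j)·e^(−2ax²) dx = (2j−1)!!/(4a)^j · √(π/(2a)), odd powers → 0; here √(π/(2a)) = 1.0132. Differentiate with the product rule, d/dx e^(−ax²) = −2ax·e^(−ax²).
State is unnormalized: ∫|ψ|² dx = 0.84920, and ∫ψ*·(−ħ²/2m · ψ'') dx = 0.96952, so ⟨T⟩ = 0.96952 / 0.84920.
⟨T⟩ = 1.1417.

1.14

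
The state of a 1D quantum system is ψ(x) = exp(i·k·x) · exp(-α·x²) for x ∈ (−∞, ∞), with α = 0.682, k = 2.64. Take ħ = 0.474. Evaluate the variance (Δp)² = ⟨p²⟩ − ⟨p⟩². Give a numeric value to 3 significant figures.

Compute ⟨p⟩ and ⟨p²⟩ separately; (Δp)² = ⟨p²⟩ − ⟨p⟩².
Gaussian moments: ∫x^(2j)·e^(−2αx²) dx = (2j−1)!!/(4α)^j · √(π/(2α)), odd powers integrate to 0; here √(π/(2α)) = 1.5176. Derivatives: ψ′ = (ik − 2αx)·ψ, ψ″ = ((ik − 2αx)² − 2α)·ψ; the odd-in-x pieces drop out.
Normalization: ∫|ψ|² dx = 1.5176.
⟨p⟩ = 1.2514 and ⟨p²⟩ = 1.7191.
(Δp)² = 1.7191 − (1.2514)² = 0.15323.

0.153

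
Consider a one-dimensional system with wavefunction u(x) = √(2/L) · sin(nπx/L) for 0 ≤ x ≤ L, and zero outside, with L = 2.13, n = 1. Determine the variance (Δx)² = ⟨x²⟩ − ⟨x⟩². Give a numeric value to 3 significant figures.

0.148

Compute ⟨x⟩ and ⟨x²⟩ separately, then (Δx)² = ⟨x²⟩ − ⟨x⟩².
With sin²θ = (1 − cos2θ)/2 on 0 ≤ x ≤ L: ∫sin²(nπx/L) dx = L/2, ∫x·sin²(nπx/L) dx = L²/4, ∫x²·sin²(nπx/L) dx = L³·(1/6 − 1/(4n²π²)); higher powers xᵏ the same way, integrating xᵏ·cos(2nπx/L) by parts.
⟨x⟩ = 1.0650 and ⟨x²⟩ = 1.2825.
(Δx)² = 1.2825 − (1.0650)² = 0.14823.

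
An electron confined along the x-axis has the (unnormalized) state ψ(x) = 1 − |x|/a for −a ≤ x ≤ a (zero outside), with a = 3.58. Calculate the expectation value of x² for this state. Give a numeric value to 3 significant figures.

1.28

⟨x²⟩ = ∫ x²·|ψ|² dx / ∫|ψ|² dx (integrals over the domain).
ψ is even, so ∫ over [−a, a] = 2∫₀ᵃ with ψ = 1 − x/a there: ∫₀ᵃ (1 − x/a)² dx = a/3, ∫₀ᵃ x²(1 − x/a)² dx = a³/30, ∫₀ᵃ x⁴(1 − x/a)² dx = a⁵/105.
State is unnormalized: ∫|ψ|² dx = 2.3867, and ∫ψ*·x²·ψ dx = 3.0588, so ⟨x²⟩ = 3.0588 / 2.3867.
⟨x²⟩ = 1.2816.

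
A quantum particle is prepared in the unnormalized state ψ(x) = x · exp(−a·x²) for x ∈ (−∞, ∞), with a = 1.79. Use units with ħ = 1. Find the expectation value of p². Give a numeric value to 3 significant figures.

p² ψ = −ħ² d²ψ/dx²; ⟨p²⟩ = −ħ² ∫ ψ*·ψ'' dx / ∫|ψ|² dx.
Expand each integrand as polynomial × e^(−2ax²) and use ∫x^(2j)·e^(−2ax²) dx = (2j−1)!!/(4a)^j · √(π/(2a)), odd powers → 0; here √(π/(2a)) = 0.93677. Differentiate with the product rule, d/dx e^(−ax²) = −2ax·e^(−ax²).
State is unnormalized: ∫|ψ|² dx = 0.13083, and ∫ψ*·(−ħ² ψ'') dx = 0.70258, so ⟨p²⟩ = 0.70258 / 0.13083.
⟨p²⟩ = 5.3700.

5.37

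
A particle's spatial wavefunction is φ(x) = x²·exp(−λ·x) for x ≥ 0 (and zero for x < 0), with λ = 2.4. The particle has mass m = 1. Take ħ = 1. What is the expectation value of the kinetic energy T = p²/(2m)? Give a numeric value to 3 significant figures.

0.960

T = −(ħ²/2m) d²/dx², so ⟨T⟩ = −(ħ²/2m) ∫ φ*·φ'' dx / ∫|φ|² dx; with m = 1.
Differentiate x²·exp(−λ·x) with the product rule; every integrand then reduces to terms xʲ·e^(−2λx) on [0, ∞), with ∫₀^∞ xʲ·e^(−2λx) dx = j!/(2λ)^(j+1).
State is unnormalized: ∫|φ|² dx = 0.0094190, and ∫φ*·(−ħ²/2m · φ'') dx = 0.0090422, so ⟨T⟩ = 0.0090422 / 0.0094190.
⟨T⟩ = 0.96000.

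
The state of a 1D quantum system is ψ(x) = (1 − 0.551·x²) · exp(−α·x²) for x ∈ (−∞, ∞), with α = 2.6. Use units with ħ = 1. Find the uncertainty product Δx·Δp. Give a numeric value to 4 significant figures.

Δx = √(⟨x²⟩−⟨x⟩²), Δp = √(⟨p²⟩−⟨p⟩²).
Expand each integrand as polynomial × e^(−2αx²) and use ∫x^(2j)·e^(−2αx²) dx = (2j−1)!!/(4α)^j · √(π/(2α)), odd powers → 0; here √(π/(2α)) = 0.77727. Differentiate with the product rule, d/dx e^(−αx²) = −2αx·e^(−αx²).
Normalization: ∫|ψ|² dx = 0.70146.
⟨x⟩ = 0.0000, ⟨x²⟩ = 0.077163 ⇒ Δx = 0.27778.
⟨p⟩ = 0.0000, ⟨p²⟩ = 3.2429 ⇒ Δp = 1.8008.
Δx·Δp = 0.50023.

0.5002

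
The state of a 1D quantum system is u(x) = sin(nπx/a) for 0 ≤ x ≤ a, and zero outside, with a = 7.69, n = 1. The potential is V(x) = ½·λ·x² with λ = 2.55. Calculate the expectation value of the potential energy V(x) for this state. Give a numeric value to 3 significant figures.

⟨V⟩ = ∫ V(x)·|u|² dx / ∫|u|² dx.
With sin²θ = (1 − cos2θ)/2 on 0 ≤ x ≤ a: ∫sin²(nπx/a) dx = a/2, ∫x·sin²(nπx/a) dx = a²/4, ∫x²·sin²(nπx/a) dx = a³·(1/6 − 1/(4n²π²)); higher powers xᵏ the same way, integrating xᵏ·cos(2nπx/a) by parts.
State is unnormalized: ∫|u|² dx = 3.8450, and ∫u*·V(x)·u dx = 81.949, so ⟨V⟩ = 81.949 / 3.8450.
⟨V⟩ = 21.313.

21.3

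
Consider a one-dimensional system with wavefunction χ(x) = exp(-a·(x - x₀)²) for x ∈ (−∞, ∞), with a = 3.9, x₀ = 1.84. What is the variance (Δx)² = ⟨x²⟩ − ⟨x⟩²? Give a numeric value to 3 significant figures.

0.0641

Compute ⟨x⟩ and ⟨x²⟩ separately, then (Δx)² = ⟨x²⟩ − ⟨x⟩².
Gaussian moments (u = x − x₀): ∫u^(2j)·e^(−2au²) du = (2j−1)!!/(4a)^j · √(π/(2a)), odd powers integrate to 0; here √(π/(2a)) = 0.63464.
Normalization: ∫|χ|² dx = 0.63464.
⟨x⟩ = 1.8400 and ⟨x²⟩ = 3.4497.
(Δx)² = 3.4497 − (1.8400)² = 0.064103.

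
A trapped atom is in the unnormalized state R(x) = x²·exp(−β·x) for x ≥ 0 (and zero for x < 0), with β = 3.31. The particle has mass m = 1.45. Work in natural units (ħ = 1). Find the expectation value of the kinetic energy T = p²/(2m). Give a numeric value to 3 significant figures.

1.26

T = −(ħ²/2m) d²/dx², so ⟨T⟩ = −(ħ²/2m) ∫ R*·R'' dx / ∫|R|² dx; with m = 1.45.
Differentiate x²·exp(−β·x) with the product rule; every integrand then reduces to terms xʲ·e^(−2βx) on [0, ∞), with ∫₀^∞ xʲ·e^(−2βx) dx = j!/(2β)^(j+1).
State is unnormalized: ∫|R|² dx = 0.0018876, and ∫R*·(−ħ²/2m · R'') dx = 0.0023772, so ⟨T⟩ = 0.0023772 / 0.0018876.
⟨T⟩ = 1.2593.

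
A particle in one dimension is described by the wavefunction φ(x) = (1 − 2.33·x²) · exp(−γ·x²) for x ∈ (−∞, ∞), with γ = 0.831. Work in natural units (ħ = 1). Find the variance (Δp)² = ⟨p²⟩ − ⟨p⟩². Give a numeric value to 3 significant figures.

Compute ⟨p⟩ and ⟨p²⟩ separately; (Δp)² = ⟨p²⟩ − ⟨p⟩².
Expand each integrand as polynomial × e^(−2γx²) and use ∫x^(2j)·e^(−2γx²) dx = (2j−1)!!/(4γ)^j · √(π/(2γ)), odd powers → 0; here √(π/(2γ)) = 1.3749. Differentiate with the product rule, d/dx e^(−γx²) = −2γx·e^(−γx²).
Normalization: ∫|φ|² dx = 1.4740.
⟨p⟩ = 0.0000 and ⟨p²⟩ = 4.5276.
(Δp)² = 4.5276 − (0.0000)² = 4.5276.

4.53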